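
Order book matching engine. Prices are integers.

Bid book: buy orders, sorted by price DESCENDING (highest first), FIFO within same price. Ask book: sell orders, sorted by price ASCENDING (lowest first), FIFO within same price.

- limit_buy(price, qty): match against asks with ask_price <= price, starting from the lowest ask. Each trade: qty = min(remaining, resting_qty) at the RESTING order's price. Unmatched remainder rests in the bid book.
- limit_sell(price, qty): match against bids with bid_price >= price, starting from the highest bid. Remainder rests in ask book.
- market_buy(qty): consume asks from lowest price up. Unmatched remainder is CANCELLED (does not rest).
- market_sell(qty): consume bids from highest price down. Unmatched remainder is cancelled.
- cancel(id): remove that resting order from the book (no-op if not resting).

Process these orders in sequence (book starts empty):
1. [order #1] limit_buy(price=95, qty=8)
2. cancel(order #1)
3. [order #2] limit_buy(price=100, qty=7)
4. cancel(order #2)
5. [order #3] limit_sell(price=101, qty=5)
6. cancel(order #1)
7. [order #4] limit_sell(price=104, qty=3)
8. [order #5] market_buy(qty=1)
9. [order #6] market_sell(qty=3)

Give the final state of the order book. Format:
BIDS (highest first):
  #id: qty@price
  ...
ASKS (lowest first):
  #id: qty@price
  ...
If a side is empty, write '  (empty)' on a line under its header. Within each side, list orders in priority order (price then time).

Answer: BIDS (highest first):
  (empty)
ASKS (lowest first):
  #3: 4@101
  #4: 3@104

Derivation:
After op 1 [order #1] limit_buy(price=95, qty=8): fills=none; bids=[#1:8@95] asks=[-]
After op 2 cancel(order #1): fills=none; bids=[-] asks=[-]
After op 3 [order #2] limit_buy(price=100, qty=7): fills=none; bids=[#2:7@100] asks=[-]
After op 4 cancel(order #2): fills=none; bids=[-] asks=[-]
After op 5 [order #3] limit_sell(price=101, qty=5): fills=none; bids=[-] asks=[#3:5@101]
After op 6 cancel(order #1): fills=none; bids=[-] asks=[#3:5@101]
After op 7 [order #4] limit_sell(price=104, qty=3): fills=none; bids=[-] asks=[#3:5@101 #4:3@104]
After op 8 [order #5] market_buy(qty=1): fills=#5x#3:1@101; bids=[-] asks=[#3:4@101 #4:3@104]
After op 9 [order #6] market_sell(qty=3): fills=none; bids=[-] asks=[#3:4@101 #4:3@104]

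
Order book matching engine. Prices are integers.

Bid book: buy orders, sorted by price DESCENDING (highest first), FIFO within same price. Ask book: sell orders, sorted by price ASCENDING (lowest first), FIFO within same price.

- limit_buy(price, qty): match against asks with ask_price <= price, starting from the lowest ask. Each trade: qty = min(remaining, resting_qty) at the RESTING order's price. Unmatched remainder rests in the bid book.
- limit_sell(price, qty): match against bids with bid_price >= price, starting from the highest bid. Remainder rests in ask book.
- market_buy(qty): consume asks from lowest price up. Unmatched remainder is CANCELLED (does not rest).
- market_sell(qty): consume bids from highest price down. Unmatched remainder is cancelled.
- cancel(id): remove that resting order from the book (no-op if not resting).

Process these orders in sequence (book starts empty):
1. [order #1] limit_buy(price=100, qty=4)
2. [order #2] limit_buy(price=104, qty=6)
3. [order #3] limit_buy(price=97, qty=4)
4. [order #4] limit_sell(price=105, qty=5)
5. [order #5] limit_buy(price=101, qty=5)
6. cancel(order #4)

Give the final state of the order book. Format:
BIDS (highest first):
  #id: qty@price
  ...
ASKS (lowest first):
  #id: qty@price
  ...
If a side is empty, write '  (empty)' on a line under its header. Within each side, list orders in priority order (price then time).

After op 1 [order #1] limit_buy(price=100, qty=4): fills=none; bids=[#1:4@100] asks=[-]
After op 2 [order #2] limit_buy(price=104, qty=6): fills=none; bids=[#2:6@104 #1:4@100] asks=[-]
After op 3 [order #3] limit_buy(price=97, qty=4): fills=none; bids=[#2:6@104 #1:4@100 #3:4@97] asks=[-]
After op 4 [order #4] limit_sell(price=105, qty=5): fills=none; bids=[#2:6@104 #1:4@100 #3:4@97] asks=[#4:5@105]
After op 5 [order #5] limit_buy(price=101, qty=5): fills=none; bids=[#2:6@104 #5:5@101 #1:4@100 #3:4@97] asks=[#4:5@105]
After op 6 cancel(order #4): fills=none; bids=[#2:6@104 #5:5@101 #1:4@100 #3:4@97] asks=[-]

Answer: BIDS (highest first):
  #2: 6@104
  #5: 5@101
  #1: 4@100
  #3: 4@97
ASKS (lowest first):
  (empty)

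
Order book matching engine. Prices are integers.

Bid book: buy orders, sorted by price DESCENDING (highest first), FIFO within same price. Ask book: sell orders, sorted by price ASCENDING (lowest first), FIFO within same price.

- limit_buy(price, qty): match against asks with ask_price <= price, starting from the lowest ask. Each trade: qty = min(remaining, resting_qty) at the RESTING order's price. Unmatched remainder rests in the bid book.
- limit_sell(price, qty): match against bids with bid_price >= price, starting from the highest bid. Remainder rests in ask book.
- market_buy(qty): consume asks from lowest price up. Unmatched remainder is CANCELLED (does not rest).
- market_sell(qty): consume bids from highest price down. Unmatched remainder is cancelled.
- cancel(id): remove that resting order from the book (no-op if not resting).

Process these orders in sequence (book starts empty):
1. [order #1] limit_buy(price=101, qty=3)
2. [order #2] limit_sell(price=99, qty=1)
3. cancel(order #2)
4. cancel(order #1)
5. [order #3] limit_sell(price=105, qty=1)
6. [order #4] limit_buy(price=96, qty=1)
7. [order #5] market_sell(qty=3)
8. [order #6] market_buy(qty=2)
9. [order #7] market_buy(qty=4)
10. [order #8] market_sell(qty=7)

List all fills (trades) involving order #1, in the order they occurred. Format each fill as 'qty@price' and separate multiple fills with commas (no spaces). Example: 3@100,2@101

After op 1 [order #1] limit_buy(price=101, qty=3): fills=none; bids=[#1:3@101] asks=[-]
After op 2 [order #2] limit_sell(price=99, qty=1): fills=#1x#2:1@101; bids=[#1:2@101] asks=[-]
After op 3 cancel(order #2): fills=none; bids=[#1:2@101] asks=[-]
After op 4 cancel(order #1): fills=none; bids=[-] asks=[-]
After op 5 [order #3] limit_sell(price=105, qty=1): fills=none; bids=[-] asks=[#3:1@105]
After op 6 [order #4] limit_buy(price=96, qty=1): fills=none; bids=[#4:1@96] asks=[#3:1@105]
After op 7 [order #5] market_sell(qty=3): fills=#4x#5:1@96; bids=[-] asks=[#3:1@105]
After op 8 [order #6] market_buy(qty=2): fills=#6x#3:1@105; bids=[-] asks=[-]
After op 9 [order #7] market_buy(qty=4): fills=none; bids=[-] asks=[-]
After op 10 [order #8] market_sell(qty=7): fills=none; bids=[-] asks=[-]

Answer: 1@101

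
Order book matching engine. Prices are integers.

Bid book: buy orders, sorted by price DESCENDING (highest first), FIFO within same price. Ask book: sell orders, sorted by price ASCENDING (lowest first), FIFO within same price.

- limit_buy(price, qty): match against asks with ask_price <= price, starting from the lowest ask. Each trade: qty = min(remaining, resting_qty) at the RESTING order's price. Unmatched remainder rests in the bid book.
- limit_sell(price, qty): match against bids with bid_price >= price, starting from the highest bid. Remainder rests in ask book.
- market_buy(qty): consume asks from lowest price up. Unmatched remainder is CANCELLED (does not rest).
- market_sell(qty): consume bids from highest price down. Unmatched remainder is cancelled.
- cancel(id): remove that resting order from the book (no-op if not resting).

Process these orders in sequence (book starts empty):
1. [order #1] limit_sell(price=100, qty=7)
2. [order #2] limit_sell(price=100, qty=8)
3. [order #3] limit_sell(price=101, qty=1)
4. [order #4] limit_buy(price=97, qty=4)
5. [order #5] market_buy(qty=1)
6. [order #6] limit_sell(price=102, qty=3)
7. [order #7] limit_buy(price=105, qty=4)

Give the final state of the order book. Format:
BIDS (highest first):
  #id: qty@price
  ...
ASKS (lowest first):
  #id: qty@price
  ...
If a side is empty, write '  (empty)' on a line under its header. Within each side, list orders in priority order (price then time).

After op 1 [order #1] limit_sell(price=100, qty=7): fills=none; bids=[-] asks=[#1:7@100]
After op 2 [order #2] limit_sell(price=100, qty=8): fills=none; bids=[-] asks=[#1:7@100 #2:8@100]
After op 3 [order #3] limit_sell(price=101, qty=1): fills=none; bids=[-] asks=[#1:7@100 #2:8@100 #3:1@101]
After op 4 [order #4] limit_buy(price=97, qty=4): fills=none; bids=[#4:4@97] asks=[#1:7@100 #2:8@100 #3:1@101]
After op 5 [order #5] market_buy(qty=1): fills=#5x#1:1@100; bids=[#4:4@97] asks=[#1:6@100 #2:8@100 #3:1@101]
After op 6 [order #6] limit_sell(price=102, qty=3): fills=none; bids=[#4:4@97] asks=[#1:6@100 #2:8@100 #3:1@101 #6:3@102]
After op 7 [order #7] limit_buy(price=105, qty=4): fills=#7x#1:4@100; bids=[#4:4@97] asks=[#1:2@100 #2:8@100 #3:1@101 #6:3@102]

Answer: BIDS (highest first):
  #4: 4@97
ASKS (lowest first):
  #1: 2@100
  #2: 8@100
  #3: 1@101
  #6: 3@102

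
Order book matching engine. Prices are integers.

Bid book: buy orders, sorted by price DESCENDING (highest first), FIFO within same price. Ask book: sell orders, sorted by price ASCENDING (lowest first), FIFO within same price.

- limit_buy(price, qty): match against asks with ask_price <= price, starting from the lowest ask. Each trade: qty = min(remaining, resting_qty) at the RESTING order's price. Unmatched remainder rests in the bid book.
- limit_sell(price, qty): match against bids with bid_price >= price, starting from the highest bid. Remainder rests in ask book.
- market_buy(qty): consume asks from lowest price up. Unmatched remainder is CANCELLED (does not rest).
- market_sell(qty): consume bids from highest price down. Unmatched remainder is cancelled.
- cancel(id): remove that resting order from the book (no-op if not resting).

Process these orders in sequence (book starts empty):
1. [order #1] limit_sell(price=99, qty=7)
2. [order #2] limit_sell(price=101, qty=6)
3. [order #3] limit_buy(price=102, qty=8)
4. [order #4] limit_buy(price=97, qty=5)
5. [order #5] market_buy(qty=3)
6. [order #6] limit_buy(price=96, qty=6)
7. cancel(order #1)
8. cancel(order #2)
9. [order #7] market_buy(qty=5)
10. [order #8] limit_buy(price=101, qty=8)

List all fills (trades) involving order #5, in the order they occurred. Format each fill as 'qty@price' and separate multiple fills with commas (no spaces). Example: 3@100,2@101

After op 1 [order #1] limit_sell(price=99, qty=7): fills=none; bids=[-] asks=[#1:7@99]
After op 2 [order #2] limit_sell(price=101, qty=6): fills=none; bids=[-] asks=[#1:7@99 #2:6@101]
After op 3 [order #3] limit_buy(price=102, qty=8): fills=#3x#1:7@99 #3x#2:1@101; bids=[-] asks=[#2:5@101]
After op 4 [order #4] limit_buy(price=97, qty=5): fills=none; bids=[#4:5@97] asks=[#2:5@101]
After op 5 [order #5] market_buy(qty=3): fills=#5x#2:3@101; bids=[#4:5@97] asks=[#2:2@101]
After op 6 [order #6] limit_buy(price=96, qty=6): fills=none; bids=[#4:5@97 #6:6@96] asks=[#2:2@101]
After op 7 cancel(order #1): fills=none; bids=[#4:5@97 #6:6@96] asks=[#2:2@101]
After op 8 cancel(order #2): fills=none; bids=[#4:5@97 #6:6@96] asks=[-]
After op 9 [order #7] market_buy(qty=5): fills=none; bids=[#4:5@97 #6:6@96] asks=[-]
After op 10 [order #8] limit_buy(price=101, qty=8): fills=none; bids=[#8:8@101 #4:5@97 #6:6@96] asks=[-]

Answer: 3@101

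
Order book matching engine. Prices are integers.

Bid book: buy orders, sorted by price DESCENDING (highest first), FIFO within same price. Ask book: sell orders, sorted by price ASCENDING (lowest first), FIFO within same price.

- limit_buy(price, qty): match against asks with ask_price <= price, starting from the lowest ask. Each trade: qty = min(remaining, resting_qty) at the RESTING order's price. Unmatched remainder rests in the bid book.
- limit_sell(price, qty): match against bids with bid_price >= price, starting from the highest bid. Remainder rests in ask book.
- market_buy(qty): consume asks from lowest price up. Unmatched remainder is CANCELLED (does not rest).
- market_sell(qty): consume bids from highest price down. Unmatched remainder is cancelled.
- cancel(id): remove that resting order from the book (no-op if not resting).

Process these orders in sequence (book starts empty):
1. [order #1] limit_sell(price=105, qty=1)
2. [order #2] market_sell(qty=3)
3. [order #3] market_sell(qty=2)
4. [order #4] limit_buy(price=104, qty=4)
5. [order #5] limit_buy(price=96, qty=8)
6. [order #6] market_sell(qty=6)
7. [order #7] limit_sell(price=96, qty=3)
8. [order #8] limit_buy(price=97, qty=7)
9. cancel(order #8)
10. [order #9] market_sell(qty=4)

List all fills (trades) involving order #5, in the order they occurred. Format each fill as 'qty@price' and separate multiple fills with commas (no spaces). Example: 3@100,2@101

After op 1 [order #1] limit_sell(price=105, qty=1): fills=none; bids=[-] asks=[#1:1@105]
After op 2 [order #2] market_sell(qty=3): fills=none; bids=[-] asks=[#1:1@105]
After op 3 [order #3] market_sell(qty=2): fills=none; bids=[-] asks=[#1:1@105]
After op 4 [order #4] limit_buy(price=104, qty=4): fills=none; bids=[#4:4@104] asks=[#1:1@105]
After op 5 [order #5] limit_buy(price=96, qty=8): fills=none; bids=[#4:4@104 #5:8@96] asks=[#1:1@105]
After op 6 [order #6] market_sell(qty=6): fills=#4x#6:4@104 #5x#6:2@96; bids=[#5:6@96] asks=[#1:1@105]
After op 7 [order #7] limit_sell(price=96, qty=3): fills=#5x#7:3@96; bids=[#5:3@96] asks=[#1:1@105]
After op 8 [order #8] limit_buy(price=97, qty=7): fills=none; bids=[#8:7@97 #5:3@96] asks=[#1:1@105]
After op 9 cancel(order #8): fills=none; bids=[#5:3@96] asks=[#1:1@105]
After op 10 [order #9] market_sell(qty=4): fills=#5x#9:3@96; bids=[-] asks=[#1:1@105]

Answer: 2@96,3@96,3@96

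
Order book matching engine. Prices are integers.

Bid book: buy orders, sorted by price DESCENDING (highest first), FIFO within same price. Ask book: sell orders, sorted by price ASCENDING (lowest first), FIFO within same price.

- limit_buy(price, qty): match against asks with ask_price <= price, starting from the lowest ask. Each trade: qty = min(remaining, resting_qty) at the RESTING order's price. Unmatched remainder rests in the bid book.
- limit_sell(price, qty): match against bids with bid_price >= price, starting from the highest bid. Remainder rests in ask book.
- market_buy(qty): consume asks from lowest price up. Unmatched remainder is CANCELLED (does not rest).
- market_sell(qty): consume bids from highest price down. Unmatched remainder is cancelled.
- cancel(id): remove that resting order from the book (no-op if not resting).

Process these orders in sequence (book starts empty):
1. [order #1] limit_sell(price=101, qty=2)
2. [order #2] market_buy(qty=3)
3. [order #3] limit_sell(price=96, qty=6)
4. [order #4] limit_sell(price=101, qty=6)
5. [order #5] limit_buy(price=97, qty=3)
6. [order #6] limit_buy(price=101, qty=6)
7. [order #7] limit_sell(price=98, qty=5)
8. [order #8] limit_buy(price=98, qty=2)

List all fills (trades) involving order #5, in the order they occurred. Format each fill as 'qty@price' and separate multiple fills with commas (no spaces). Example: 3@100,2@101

Answer: 3@96

Derivation:
After op 1 [order #1] limit_sell(price=101, qty=2): fills=none; bids=[-] asks=[#1:2@101]
After op 2 [order #2] market_buy(qty=3): fills=#2x#1:2@101; bids=[-] asks=[-]
After op 3 [order #3] limit_sell(price=96, qty=6): fills=none; bids=[-] asks=[#3:6@96]
After op 4 [order #4] limit_sell(price=101, qty=6): fills=none; bids=[-] asks=[#3:6@96 #4:6@101]
After op 5 [order #5] limit_buy(price=97, qty=3): fills=#5x#3:3@96; bids=[-] asks=[#3:3@96 #4:6@101]
After op 6 [order #6] limit_buy(price=101, qty=6): fills=#6x#3:3@96 #6x#4:3@101; bids=[-] asks=[#4:3@101]
After op 7 [order #7] limit_sell(price=98, qty=5): fills=none; bids=[-] asks=[#7:5@98 #4:3@101]
After op 8 [order #8] limit_buy(price=98, qty=2): fills=#8x#7:2@98; bids=[-] asks=[#7:3@98 #4:3@101]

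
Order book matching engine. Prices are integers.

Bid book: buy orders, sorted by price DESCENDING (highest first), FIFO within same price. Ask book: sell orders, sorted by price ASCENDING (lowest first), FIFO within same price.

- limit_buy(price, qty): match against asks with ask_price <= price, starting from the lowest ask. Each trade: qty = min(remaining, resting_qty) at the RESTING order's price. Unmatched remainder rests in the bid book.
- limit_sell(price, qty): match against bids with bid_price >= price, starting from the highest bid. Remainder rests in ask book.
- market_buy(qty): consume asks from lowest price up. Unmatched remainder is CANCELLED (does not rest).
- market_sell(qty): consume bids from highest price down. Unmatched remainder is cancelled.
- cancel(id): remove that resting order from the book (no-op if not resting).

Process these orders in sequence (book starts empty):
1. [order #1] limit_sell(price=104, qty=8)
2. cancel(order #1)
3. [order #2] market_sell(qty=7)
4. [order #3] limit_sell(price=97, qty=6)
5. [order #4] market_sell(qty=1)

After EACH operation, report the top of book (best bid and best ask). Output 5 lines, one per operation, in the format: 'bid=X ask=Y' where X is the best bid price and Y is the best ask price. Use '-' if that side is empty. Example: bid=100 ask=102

Answer: bid=- ask=104
bid=- ask=-
bid=- ask=-
bid=- ask=97
bid=- ask=97

Derivation:
After op 1 [order #1] limit_sell(price=104, qty=8): fills=none; bids=[-] asks=[#1:8@104]
After op 2 cancel(order #1): fills=none; bids=[-] asks=[-]
After op 3 [order #2] market_sell(qty=7): fills=none; bids=[-] asks=[-]
After op 4 [order #3] limit_sell(price=97, qty=6): fills=none; bids=[-] asks=[#3:6@97]
After op 5 [order #4] market_sell(qty=1): fills=none; bids=[-] asks=[#3:6@97]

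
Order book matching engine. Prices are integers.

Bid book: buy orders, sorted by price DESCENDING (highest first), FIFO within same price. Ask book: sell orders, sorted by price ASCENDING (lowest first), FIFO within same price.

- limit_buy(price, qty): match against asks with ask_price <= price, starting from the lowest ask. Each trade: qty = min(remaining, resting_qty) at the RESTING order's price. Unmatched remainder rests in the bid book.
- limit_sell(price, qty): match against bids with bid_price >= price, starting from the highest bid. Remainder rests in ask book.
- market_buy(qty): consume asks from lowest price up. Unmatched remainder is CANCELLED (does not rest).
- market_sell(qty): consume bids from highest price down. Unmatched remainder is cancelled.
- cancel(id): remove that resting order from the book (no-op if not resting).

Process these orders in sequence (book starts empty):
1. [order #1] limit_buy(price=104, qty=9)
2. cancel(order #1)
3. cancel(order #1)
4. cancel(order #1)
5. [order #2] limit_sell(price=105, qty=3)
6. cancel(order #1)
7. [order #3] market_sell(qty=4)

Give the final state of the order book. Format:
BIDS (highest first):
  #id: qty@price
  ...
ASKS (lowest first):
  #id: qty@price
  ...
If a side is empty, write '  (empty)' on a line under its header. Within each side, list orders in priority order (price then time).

Answer: BIDS (highest first):
  (empty)
ASKS (lowest first):
  #2: 3@105

Derivation:
After op 1 [order #1] limit_buy(price=104, qty=9): fills=none; bids=[#1:9@104] asks=[-]
After op 2 cancel(order #1): fills=none; bids=[-] asks=[-]
After op 3 cancel(order #1): fills=none; bids=[-] asks=[-]
After op 4 cancel(order #1): fills=none; bids=[-] asks=[-]
After op 5 [order #2] limit_sell(price=105, qty=3): fills=none; bids=[-] asks=[#2:3@105]
After op 6 cancel(order #1): fills=none; bids=[-] asks=[#2:3@105]
After op 7 [order #3] market_sell(qty=4): fills=none; bids=[-] asks=[#2:3@105]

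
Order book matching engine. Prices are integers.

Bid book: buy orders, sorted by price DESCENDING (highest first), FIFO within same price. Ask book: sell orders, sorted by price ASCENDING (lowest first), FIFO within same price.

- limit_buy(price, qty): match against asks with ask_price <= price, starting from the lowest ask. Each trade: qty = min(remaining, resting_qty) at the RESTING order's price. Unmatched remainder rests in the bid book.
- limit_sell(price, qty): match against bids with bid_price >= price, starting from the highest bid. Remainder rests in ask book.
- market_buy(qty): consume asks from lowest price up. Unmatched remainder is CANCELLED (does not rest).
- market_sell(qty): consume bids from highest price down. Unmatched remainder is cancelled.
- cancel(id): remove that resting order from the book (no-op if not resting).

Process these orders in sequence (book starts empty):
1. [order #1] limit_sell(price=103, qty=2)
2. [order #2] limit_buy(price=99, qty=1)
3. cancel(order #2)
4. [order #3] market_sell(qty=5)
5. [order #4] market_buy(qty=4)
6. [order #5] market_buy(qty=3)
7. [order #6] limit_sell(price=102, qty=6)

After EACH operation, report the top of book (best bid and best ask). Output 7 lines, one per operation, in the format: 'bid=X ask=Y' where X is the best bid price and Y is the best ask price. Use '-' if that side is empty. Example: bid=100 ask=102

Answer: bid=- ask=103
bid=99 ask=103
bid=- ask=103
bid=- ask=103
bid=- ask=-
bid=- ask=-
bid=- ask=102

Derivation:
After op 1 [order #1] limit_sell(price=103, qty=2): fills=none; bids=[-] asks=[#1:2@103]
After op 2 [order #2] limit_buy(price=99, qty=1): fills=none; bids=[#2:1@99] asks=[#1:2@103]
After op 3 cancel(order #2): fills=none; bids=[-] asks=[#1:2@103]
After op 4 [order #3] market_sell(qty=5): fills=none; bids=[-] asks=[#1:2@103]
After op 5 [order #4] market_buy(qty=4): fills=#4x#1:2@103; bids=[-] asks=[-]
After op 6 [order #5] market_buy(qty=3): fills=none; bids=[-] asks=[-]
After op 7 [order #6] limit_sell(price=102, qty=6): fills=none; bids=[-] asks=[#6:6@102]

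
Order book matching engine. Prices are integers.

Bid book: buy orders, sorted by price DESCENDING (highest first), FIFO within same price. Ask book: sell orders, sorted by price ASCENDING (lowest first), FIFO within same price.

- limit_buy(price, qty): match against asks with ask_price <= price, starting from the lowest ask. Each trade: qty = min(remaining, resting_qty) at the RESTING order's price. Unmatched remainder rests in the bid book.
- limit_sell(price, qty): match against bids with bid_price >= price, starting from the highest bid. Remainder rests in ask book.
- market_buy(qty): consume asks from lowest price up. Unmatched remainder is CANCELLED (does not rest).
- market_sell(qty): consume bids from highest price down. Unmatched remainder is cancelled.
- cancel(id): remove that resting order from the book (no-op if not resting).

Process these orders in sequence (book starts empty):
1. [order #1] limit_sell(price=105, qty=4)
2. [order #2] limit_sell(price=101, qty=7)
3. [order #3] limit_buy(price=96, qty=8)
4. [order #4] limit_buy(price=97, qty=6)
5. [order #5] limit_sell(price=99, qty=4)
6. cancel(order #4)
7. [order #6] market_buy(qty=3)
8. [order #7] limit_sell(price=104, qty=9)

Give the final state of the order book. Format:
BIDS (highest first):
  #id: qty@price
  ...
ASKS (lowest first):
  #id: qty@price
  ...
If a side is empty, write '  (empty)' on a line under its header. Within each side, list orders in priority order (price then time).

After op 1 [order #1] limit_sell(price=105, qty=4): fills=none; bids=[-] asks=[#1:4@105]
After op 2 [order #2] limit_sell(price=101, qty=7): fills=none; bids=[-] asks=[#2:7@101 #1:4@105]
After op 3 [order #3] limit_buy(price=96, qty=8): fills=none; bids=[#3:8@96] asks=[#2:7@101 #1:4@105]
After op 4 [order #4] limit_buy(price=97, qty=6): fills=none; bids=[#4:6@97 #3:8@96] asks=[#2:7@101 #1:4@105]
After op 5 [order #5] limit_sell(price=99, qty=4): fills=none; bids=[#4:6@97 #3:8@96] asks=[#5:4@99 #2:7@101 #1:4@105]
After op 6 cancel(order #4): fills=none; bids=[#3:8@96] asks=[#5:4@99 #2:7@101 #1:4@105]
After op 7 [order #6] market_buy(qty=3): fills=#6x#5:3@99; bids=[#3:8@96] asks=[#5:1@99 #2:7@101 #1:4@105]
After op 8 [order #7] limit_sell(price=104, qty=9): fills=none; bids=[#3:8@96] asks=[#5:1@99 #2:7@101 #7:9@104 #1:4@105]

Answer: BIDS (highest first):
  #3: 8@96
ASKS (lowest first):
  #5: 1@99
  #2: 7@101
  #7: 9@104
  #1: 4@105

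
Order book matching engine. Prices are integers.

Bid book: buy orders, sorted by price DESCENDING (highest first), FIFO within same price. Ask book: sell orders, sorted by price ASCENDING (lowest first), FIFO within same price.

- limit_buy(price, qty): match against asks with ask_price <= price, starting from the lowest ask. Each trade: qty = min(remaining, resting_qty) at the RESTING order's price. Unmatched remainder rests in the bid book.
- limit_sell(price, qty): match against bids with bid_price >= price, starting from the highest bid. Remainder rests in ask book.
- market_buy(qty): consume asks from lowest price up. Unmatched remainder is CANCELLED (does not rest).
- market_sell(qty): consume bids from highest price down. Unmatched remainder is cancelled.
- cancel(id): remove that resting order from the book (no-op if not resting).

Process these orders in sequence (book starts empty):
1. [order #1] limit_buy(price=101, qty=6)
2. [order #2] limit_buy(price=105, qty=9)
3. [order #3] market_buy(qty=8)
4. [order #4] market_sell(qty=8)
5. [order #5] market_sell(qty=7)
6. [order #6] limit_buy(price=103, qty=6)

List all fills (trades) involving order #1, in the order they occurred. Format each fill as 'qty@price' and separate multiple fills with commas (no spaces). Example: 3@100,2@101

Answer: 6@101

Derivation:
After op 1 [order #1] limit_buy(price=101, qty=6): fills=none; bids=[#1:6@101] asks=[-]
After op 2 [order #2] limit_buy(price=105, qty=9): fills=none; bids=[#2:9@105 #1:6@101] asks=[-]
After op 3 [order #3] market_buy(qty=8): fills=none; bids=[#2:9@105 #1:6@101] asks=[-]
After op 4 [order #4] market_sell(qty=8): fills=#2x#4:8@105; bids=[#2:1@105 #1:6@101] asks=[-]
After op 5 [order #5] market_sell(qty=7): fills=#2x#5:1@105 #1x#5:6@101; bids=[-] asks=[-]
After op 6 [order #6] limit_buy(price=103, qty=6): fills=none; bids=[#6:6@103] asks=[-]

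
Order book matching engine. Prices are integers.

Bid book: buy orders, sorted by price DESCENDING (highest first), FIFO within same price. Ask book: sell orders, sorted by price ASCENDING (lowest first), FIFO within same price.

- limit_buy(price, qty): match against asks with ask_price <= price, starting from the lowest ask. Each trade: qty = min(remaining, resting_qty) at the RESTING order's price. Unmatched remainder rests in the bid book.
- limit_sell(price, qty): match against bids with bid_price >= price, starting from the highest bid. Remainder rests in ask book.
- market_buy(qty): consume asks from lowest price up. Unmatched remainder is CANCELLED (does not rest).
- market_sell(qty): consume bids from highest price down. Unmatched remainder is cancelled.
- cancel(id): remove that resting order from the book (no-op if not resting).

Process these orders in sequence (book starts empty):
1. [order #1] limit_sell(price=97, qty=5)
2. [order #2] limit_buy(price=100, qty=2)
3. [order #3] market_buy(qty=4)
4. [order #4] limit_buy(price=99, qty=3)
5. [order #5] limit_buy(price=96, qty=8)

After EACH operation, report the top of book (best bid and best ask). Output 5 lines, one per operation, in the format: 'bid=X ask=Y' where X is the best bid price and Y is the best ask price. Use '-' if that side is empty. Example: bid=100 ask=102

After op 1 [order #1] limit_sell(price=97, qty=5): fills=none; bids=[-] asks=[#1:5@97]
After op 2 [order #2] limit_buy(price=100, qty=2): fills=#2x#1:2@97; bids=[-] asks=[#1:3@97]
After op 3 [order #3] market_buy(qty=4): fills=#3x#1:3@97; bids=[-] asks=[-]
After op 4 [order #4] limit_buy(price=99, qty=3): fills=none; bids=[#4:3@99] asks=[-]
After op 5 [order #5] limit_buy(price=96, qty=8): fills=none; bids=[#4:3@99 #5:8@96] asks=[-]

Answer: bid=- ask=97
bid=- ask=97
bid=- ask=-
bid=99 ask=-
bid=99 ask=-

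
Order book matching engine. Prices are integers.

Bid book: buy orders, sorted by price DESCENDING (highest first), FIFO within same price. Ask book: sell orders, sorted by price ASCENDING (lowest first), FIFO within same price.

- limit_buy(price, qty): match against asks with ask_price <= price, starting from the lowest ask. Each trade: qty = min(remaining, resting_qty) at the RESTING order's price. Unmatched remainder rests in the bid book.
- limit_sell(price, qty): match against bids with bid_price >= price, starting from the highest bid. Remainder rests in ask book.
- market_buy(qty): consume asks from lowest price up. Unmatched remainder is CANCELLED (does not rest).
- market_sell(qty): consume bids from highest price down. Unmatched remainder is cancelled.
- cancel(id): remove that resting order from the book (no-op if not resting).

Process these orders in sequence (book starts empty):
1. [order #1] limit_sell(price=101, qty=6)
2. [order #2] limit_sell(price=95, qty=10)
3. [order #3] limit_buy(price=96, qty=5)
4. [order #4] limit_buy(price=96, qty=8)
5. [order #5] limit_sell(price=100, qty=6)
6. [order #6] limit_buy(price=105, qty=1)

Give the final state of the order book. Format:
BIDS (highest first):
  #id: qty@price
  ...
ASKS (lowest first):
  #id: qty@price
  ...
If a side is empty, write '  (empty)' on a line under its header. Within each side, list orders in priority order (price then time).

Answer: BIDS (highest first):
  #4: 3@96
ASKS (lowest first):
  #5: 5@100
  #1: 6@101

Derivation:
After op 1 [order #1] limit_sell(price=101, qty=6): fills=none; bids=[-] asks=[#1:6@101]
After op 2 [order #2] limit_sell(price=95, qty=10): fills=none; bids=[-] asks=[#2:10@95 #1:6@101]
After op 3 [order #3] limit_buy(price=96, qty=5): fills=#3x#2:5@95; bids=[-] asks=[#2:5@95 #1:6@101]
After op 4 [order #4] limit_buy(price=96, qty=8): fills=#4x#2:5@95; bids=[#4:3@96] asks=[#1:6@101]
After op 5 [order #5] limit_sell(price=100, qty=6): fills=none; bids=[#4:3@96] asks=[#5:6@100 #1:6@101]
After op 6 [order #6] limit_buy(price=105, qty=1): fills=#6x#5:1@100; bids=[#4:3@96] asks=[#5:5@100 #1:6@101]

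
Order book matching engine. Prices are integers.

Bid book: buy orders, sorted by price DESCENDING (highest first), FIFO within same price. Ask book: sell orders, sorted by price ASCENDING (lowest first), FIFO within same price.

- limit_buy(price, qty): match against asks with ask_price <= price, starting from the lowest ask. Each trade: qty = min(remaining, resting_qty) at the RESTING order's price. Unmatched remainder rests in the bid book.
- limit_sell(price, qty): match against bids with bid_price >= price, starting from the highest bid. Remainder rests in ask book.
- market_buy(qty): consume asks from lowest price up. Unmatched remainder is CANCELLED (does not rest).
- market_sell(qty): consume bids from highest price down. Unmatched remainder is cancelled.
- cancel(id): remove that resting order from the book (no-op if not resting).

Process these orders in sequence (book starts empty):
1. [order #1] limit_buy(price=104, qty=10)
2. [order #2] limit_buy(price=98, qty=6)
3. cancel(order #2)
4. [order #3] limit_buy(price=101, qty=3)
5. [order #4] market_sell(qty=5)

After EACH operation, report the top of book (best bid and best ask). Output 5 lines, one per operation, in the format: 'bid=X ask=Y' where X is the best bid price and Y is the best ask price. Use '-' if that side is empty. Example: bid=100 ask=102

Answer: bid=104 ask=-
bid=104 ask=-
bid=104 ask=-
bid=104 ask=-
bid=104 ask=-

Derivation:
After op 1 [order #1] limit_buy(price=104, qty=10): fills=none; bids=[#1:10@104] asks=[-]
After op 2 [order #2] limit_buy(price=98, qty=6): fills=none; bids=[#1:10@104 #2:6@98] asks=[-]
After op 3 cancel(order #2): fills=none; bids=[#1:10@104] asks=[-]
After op 4 [order #3] limit_buy(price=101, qty=3): fills=none; bids=[#1:10@104 #3:3@101] asks=[-]
After op 5 [order #4] market_sell(qty=5): fills=#1x#4:5@104; bids=[#1:5@104 #3:3@101] asks=[-]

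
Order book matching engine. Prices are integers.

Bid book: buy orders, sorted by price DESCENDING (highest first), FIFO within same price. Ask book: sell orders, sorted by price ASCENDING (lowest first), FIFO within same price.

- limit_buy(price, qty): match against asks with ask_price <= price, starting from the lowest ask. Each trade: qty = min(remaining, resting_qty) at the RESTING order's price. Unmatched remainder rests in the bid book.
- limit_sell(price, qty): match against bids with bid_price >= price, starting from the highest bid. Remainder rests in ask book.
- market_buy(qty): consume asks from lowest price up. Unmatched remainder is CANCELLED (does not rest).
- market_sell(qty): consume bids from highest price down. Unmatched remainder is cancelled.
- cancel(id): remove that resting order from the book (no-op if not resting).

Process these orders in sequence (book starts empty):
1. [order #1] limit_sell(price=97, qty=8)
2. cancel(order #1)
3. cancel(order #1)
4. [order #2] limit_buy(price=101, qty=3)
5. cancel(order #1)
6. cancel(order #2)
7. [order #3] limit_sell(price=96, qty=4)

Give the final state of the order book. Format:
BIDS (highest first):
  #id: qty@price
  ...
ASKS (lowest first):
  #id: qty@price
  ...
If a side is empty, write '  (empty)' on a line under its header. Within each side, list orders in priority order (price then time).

After op 1 [order #1] limit_sell(price=97, qty=8): fills=none; bids=[-] asks=[#1:8@97]
After op 2 cancel(order #1): fills=none; bids=[-] asks=[-]
After op 3 cancel(order #1): fills=none; bids=[-] asks=[-]
After op 4 [order #2] limit_buy(price=101, qty=3): fills=none; bids=[#2:3@101] asks=[-]
After op 5 cancel(order #1): fills=none; bids=[#2:3@101] asks=[-]
After op 6 cancel(order #2): fills=none; bids=[-] asks=[-]
After op 7 [order #3] limit_sell(price=96, qty=4): fills=none; bids=[-] asks=[#3:4@96]

Answer: BIDS (highest first):
  (empty)
ASKS (lowest first):
  #3: 4@96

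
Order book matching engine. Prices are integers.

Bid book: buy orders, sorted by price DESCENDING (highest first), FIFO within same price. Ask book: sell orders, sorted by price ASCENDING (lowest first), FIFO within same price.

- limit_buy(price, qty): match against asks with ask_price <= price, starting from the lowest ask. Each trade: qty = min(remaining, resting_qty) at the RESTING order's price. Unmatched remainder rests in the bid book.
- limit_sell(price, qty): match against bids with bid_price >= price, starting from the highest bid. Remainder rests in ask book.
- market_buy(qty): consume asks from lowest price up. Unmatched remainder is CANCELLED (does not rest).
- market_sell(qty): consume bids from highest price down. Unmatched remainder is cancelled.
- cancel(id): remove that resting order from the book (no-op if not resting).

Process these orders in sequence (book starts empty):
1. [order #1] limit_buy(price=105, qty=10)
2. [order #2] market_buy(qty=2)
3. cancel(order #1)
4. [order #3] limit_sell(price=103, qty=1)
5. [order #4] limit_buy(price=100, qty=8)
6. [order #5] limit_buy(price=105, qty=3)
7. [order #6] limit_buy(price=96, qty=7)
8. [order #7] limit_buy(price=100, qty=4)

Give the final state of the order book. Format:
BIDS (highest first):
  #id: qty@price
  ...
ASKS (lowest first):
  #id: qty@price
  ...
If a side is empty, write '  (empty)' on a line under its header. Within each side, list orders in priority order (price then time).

After op 1 [order #1] limit_buy(price=105, qty=10): fills=none; bids=[#1:10@105] asks=[-]
After op 2 [order #2] market_buy(qty=2): fills=none; bids=[#1:10@105] asks=[-]
After op 3 cancel(order #1): fills=none; bids=[-] asks=[-]
After op 4 [order #3] limit_sell(price=103, qty=1): fills=none; bids=[-] asks=[#3:1@103]
After op 5 [order #4] limit_buy(price=100, qty=8): fills=none; bids=[#4:8@100] asks=[#3:1@103]
After op 6 [order #5] limit_buy(price=105, qty=3): fills=#5x#3:1@103; bids=[#5:2@105 #4:8@100] asks=[-]
After op 7 [order #6] limit_buy(price=96, qty=7): fills=none; bids=[#5:2@105 #4:8@100 #6:7@96] asks=[-]
After op 8 [order #7] limit_buy(price=100, qty=4): fills=none; bids=[#5:2@105 #4:8@100 #7:4@100 #6:7@96] asks=[-]

Answer: BIDS (highest first):
  #5: 2@105
  #4: 8@100
  #7: 4@100
  #6: 7@96
ASKS (lowest first):
  (empty)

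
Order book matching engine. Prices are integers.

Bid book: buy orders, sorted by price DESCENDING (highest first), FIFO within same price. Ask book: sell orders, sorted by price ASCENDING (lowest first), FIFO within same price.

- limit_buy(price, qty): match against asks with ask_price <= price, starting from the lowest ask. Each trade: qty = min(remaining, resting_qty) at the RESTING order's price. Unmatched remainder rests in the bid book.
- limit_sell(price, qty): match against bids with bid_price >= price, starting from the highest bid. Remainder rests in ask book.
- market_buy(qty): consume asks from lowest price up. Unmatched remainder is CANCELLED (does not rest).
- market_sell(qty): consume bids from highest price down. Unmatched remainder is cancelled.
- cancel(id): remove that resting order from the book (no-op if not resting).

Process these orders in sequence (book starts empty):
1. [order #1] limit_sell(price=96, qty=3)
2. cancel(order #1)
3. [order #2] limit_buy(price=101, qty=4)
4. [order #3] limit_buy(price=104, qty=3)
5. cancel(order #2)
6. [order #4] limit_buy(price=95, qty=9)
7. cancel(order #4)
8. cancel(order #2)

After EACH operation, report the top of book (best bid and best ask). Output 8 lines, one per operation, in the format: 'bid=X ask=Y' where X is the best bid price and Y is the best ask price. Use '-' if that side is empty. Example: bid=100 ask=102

After op 1 [order #1] limit_sell(price=96, qty=3): fills=none; bids=[-] asks=[#1:3@96]
After op 2 cancel(order #1): fills=none; bids=[-] asks=[-]
After op 3 [order #2] limit_buy(price=101, qty=4): fills=none; bids=[#2:4@101] asks=[-]
After op 4 [order #3] limit_buy(price=104, qty=3): fills=none; bids=[#3:3@104 #2:4@101] asks=[-]
After op 5 cancel(order #2): fills=none; bids=[#3:3@104] asks=[-]
After op 6 [order #4] limit_buy(price=95, qty=9): fills=none; bids=[#3:3@104 #4:9@95] asks=[-]
After op 7 cancel(order #4): fills=none; bids=[#3:3@104] asks=[-]
After op 8 cancel(order #2): fills=none; bids=[#3:3@104] asks=[-]

Answer: bid=- ask=96
bid=- ask=-
bid=101 ask=-
bid=104 ask=-
bid=104 ask=-
bid=104 ask=-
bid=104 ask=-
bid=104 ask=-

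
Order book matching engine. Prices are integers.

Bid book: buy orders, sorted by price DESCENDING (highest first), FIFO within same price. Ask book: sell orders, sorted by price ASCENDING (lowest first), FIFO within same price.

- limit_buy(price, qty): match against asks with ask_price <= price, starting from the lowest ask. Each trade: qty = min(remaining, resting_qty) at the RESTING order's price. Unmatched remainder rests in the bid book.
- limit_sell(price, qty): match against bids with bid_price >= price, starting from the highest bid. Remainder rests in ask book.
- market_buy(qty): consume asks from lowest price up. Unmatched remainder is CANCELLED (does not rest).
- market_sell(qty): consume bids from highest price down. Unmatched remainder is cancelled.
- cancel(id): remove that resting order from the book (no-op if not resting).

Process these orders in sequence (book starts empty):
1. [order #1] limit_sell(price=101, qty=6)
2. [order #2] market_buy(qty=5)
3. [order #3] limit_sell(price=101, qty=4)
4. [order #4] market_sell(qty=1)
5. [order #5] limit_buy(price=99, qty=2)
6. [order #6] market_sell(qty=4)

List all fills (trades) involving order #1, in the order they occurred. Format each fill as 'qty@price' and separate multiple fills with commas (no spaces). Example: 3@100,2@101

After op 1 [order #1] limit_sell(price=101, qty=6): fills=none; bids=[-] asks=[#1:6@101]
After op 2 [order #2] market_buy(qty=5): fills=#2x#1:5@101; bids=[-] asks=[#1:1@101]
After op 3 [order #3] limit_sell(price=101, qty=4): fills=none; bids=[-] asks=[#1:1@101 #3:4@101]
After op 4 [order #4] market_sell(qty=1): fills=none; bids=[-] asks=[#1:1@101 #3:4@101]
After op 5 [order #5] limit_buy(price=99, qty=2): fills=none; bids=[#5:2@99] asks=[#1:1@101 #3:4@101]
After op 6 [order #6] market_sell(qty=4): fills=#5x#6:2@99; bids=[-] asks=[#1:1@101 #3:4@101]

Answer: 5@101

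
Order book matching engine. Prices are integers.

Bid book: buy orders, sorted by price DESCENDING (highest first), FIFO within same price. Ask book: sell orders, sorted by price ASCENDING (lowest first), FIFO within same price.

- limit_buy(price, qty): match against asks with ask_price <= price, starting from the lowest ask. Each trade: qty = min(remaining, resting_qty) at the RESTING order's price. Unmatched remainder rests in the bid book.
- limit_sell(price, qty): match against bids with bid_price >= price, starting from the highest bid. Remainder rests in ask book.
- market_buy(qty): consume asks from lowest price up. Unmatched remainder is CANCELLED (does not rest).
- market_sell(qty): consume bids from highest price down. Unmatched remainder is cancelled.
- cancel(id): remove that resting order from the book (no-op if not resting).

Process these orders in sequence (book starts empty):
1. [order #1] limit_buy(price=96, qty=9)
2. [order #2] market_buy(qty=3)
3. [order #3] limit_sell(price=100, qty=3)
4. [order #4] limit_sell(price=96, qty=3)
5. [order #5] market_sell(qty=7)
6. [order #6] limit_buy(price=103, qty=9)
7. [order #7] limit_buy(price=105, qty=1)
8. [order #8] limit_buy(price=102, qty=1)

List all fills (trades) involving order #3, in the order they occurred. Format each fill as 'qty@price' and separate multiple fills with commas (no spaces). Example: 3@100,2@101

After op 1 [order #1] limit_buy(price=96, qty=9): fills=none; bids=[#1:9@96] asks=[-]
After op 2 [order #2] market_buy(qty=3): fills=none; bids=[#1:9@96] asks=[-]
After op 3 [order #3] limit_sell(price=100, qty=3): fills=none; bids=[#1:9@96] asks=[#3:3@100]
After op 4 [order #4] limit_sell(price=96, qty=3): fills=#1x#4:3@96; bids=[#1:6@96] asks=[#3:3@100]
After op 5 [order #5] market_sell(qty=7): fills=#1x#5:6@96; bids=[-] asks=[#3:3@100]
After op 6 [order #6] limit_buy(price=103, qty=9): fills=#6x#3:3@100; bids=[#6:6@103] asks=[-]
After op 7 [order #7] limit_buy(price=105, qty=1): fills=none; bids=[#7:1@105 #6:6@103] asks=[-]
After op 8 [order #8] limit_buy(price=102, qty=1): fills=none; bids=[#7:1@105 #6:6@103 #8:1@102] asks=[-]

Answer: 3@100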